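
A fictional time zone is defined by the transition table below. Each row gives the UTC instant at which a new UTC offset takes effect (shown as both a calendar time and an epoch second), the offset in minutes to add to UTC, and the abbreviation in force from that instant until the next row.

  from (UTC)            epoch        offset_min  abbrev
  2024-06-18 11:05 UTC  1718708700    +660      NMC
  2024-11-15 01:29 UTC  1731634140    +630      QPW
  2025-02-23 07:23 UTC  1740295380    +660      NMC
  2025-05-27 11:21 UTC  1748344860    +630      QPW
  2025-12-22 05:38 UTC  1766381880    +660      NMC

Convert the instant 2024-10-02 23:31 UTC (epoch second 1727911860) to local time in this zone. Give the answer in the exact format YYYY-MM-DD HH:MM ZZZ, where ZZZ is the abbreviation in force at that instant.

Query: 2024-10-02 23:31 UTC
Rule 1/5 (NMC, +11:00): 2024-06-18 11:05 UTC ≤ query < 2024-11-15 01:29 UTC
23·60 + 31 + 660 = 2071 min
2071 = 1·1440 + 631; 631 = 10·60 + 31 → 10:31, 2024-10-02 + 1 day = 2024-10-03
→ 2024-10-03 10:31 NMC

2024-10-03 10:31 NMC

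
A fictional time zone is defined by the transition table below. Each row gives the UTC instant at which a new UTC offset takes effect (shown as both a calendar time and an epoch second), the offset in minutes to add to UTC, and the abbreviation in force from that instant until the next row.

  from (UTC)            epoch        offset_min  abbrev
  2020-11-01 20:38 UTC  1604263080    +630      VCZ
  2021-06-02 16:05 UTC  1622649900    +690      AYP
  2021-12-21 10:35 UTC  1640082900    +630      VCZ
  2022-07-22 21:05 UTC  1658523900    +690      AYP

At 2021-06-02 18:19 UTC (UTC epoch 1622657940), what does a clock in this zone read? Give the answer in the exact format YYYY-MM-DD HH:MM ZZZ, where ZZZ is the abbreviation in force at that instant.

2021-06-03 05:49 AYP

Query: 2021-06-02 18:19 UTC
Rule 2/4 (AYP, +11:30): 2021-06-02 16:05 UTC ≤ query < 2021-12-21 10:35 UTC
18·60 + 19 + 690 = 1789 min
1789 = 1·1440 + 349; 349 = 5·60 + 49 → 05:49, 2021-06-02 + 1 day = 2021-06-03
→ 2021-06-03 05:49 AYP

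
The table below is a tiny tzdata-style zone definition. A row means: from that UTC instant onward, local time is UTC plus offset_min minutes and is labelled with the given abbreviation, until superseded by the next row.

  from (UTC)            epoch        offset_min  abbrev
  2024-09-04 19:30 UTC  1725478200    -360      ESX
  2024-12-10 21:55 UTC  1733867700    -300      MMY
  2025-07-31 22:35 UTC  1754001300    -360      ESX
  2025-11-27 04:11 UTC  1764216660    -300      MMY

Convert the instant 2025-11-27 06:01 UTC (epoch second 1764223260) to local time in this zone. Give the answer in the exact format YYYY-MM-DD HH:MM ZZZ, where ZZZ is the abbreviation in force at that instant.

Query: 2025-11-27 06:01 UTC
Rule 4/4 (MMY, -05:00): 2025-11-27 04:11 UTC ≤ query < +∞
6·60 + 1 - 300 = 61 min
61 = 0·1440 + 61; 61 = 1·60 + 1 → 01:01, same day
→ 2025-11-27 01:01 MMY

2025-11-27 01:01 MMY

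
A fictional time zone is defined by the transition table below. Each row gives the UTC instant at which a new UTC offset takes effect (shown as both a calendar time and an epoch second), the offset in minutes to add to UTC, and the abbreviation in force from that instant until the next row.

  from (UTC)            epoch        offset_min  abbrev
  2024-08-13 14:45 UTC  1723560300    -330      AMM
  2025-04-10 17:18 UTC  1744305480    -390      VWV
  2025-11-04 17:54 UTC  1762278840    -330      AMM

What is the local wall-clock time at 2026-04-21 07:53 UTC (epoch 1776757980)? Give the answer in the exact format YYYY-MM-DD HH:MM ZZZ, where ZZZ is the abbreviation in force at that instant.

Query: 2026-04-21 07:53 UTC
Rule 3/3 (AMM, -05:30): 2025-11-04 17:54 UTC ≤ query < +∞
7·60 + 53 - 330 = 143 min
143 = 0·1440 + 143; 143 = 2·60 + 23 → 02:23, same day
→ 2026-04-21 02:23 AMM

2026-04-21 02:23 AMM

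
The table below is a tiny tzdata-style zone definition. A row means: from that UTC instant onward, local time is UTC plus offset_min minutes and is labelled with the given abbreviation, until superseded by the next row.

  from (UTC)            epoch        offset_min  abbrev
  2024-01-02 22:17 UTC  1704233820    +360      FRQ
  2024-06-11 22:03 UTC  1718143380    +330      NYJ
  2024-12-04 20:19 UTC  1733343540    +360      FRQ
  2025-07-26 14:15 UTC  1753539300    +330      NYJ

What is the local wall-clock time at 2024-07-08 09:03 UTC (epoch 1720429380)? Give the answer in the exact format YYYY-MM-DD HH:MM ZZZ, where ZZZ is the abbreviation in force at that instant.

2024-07-08 14:33 NYJ

Query: 2024-07-08 09:03 UTC
Rule 2/4 (NYJ, +05:30): 2024-06-11 22:03 UTC ≤ query < 2024-12-04 20:19 UTC
9·60 + 3 + 330 = 873 min
873 = 0·1440 + 873; 873 = 14·60 + 33 → 14:33, same day
→ 2024-07-08 14:33 NYJ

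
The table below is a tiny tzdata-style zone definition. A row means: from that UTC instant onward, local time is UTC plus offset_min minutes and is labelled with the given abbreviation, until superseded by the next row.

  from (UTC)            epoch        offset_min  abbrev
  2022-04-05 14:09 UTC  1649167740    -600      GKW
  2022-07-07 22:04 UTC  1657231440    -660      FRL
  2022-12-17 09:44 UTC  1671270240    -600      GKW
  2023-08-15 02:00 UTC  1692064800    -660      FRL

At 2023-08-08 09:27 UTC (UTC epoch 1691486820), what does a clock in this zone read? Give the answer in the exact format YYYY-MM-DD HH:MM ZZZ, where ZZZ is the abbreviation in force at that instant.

2023-08-07 23:27 GKW

Query: 2023-08-08 09:27 UTC
Rule 3/4 (GKW, -10:00): 2022-12-17 09:44 UTC ≤ query < 2023-08-15 02:00 UTC
9·60 + 27 - 600 = -33 min
-33 = -1·1440 + 1407; 1407 = 23·60 + 27 → 23:27, 2023-08-08 - 1 day = 2023-08-07
→ 2023-08-07 23:27 GKW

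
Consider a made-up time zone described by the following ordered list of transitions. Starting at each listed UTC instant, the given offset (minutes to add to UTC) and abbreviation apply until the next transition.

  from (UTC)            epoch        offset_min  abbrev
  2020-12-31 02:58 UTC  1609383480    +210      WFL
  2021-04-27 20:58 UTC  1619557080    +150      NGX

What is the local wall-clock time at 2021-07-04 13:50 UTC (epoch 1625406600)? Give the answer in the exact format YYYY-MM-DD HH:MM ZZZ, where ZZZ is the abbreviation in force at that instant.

Query: 2021-07-04 13:50 UTC
Rule 2/2 (NGX, +02:30): 2021-04-27 20:58 UTC ≤ query < +∞
13·60 + 50 + 150 = 980 min
980 = 0·1440 + 980; 980 = 16·60 + 20 → 16:20, same day
→ 2021-07-04 16:20 NGX

2021-07-04 16:20 NGX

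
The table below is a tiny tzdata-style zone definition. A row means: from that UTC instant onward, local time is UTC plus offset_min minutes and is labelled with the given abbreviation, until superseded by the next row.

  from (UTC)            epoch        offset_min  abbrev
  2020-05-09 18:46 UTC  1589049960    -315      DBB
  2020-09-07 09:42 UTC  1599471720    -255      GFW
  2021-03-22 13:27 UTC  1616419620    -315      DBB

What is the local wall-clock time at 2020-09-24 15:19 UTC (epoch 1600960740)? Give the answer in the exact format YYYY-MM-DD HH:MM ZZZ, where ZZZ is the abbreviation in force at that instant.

Query: 2020-09-24 15:19 UTC
Rule 2/3 (GFW, -04:15): 2020-09-07 09:42 UTC ≤ query < 2021-03-22 13:27 UTC
15·60 + 19 - 255 = 664 min
664 = 0·1440 + 664; 664 = 11·60 + 4 → 11:04, same day
→ 2020-09-24 11:04 GFW

2020-09-24 11:04 GFW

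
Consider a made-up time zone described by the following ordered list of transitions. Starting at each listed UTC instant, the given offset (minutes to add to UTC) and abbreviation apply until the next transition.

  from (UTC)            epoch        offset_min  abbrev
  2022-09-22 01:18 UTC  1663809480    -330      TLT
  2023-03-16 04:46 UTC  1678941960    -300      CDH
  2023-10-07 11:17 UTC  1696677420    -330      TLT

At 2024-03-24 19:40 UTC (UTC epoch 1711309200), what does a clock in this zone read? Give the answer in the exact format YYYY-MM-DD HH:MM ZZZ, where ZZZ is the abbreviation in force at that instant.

Query: 2024-03-24 19:40 UTC
Rule 3/3 (TLT, -05:30): 2023-10-07 11:17 UTC ≤ query < +∞
19·60 + 40 - 330 = 850 min
850 = 0·1440 + 850; 850 = 14·60 + 10 → 14:10, same day
→ 2024-03-24 14:10 TLT

2024-03-24 14:10 TLT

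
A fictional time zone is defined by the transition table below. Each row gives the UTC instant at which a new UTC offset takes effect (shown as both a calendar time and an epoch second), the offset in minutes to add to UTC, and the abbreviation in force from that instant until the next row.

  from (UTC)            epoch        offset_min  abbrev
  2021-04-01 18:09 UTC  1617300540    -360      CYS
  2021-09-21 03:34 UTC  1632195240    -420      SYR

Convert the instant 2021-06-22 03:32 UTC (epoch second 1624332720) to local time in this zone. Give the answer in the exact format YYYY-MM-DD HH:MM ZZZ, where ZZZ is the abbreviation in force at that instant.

2021-06-21 21:32 CYS

Query: 2021-06-22 03:32 UTC
Rule 1/2 (CYS, -06:00): 2021-04-01 18:09 UTC ≤ query < 2021-09-21 03:34 UTC
3·60 + 32 - 360 = -148 min
-148 = -1·1440 + 1292; 1292 = 21·60 + 32 → 21:32, 2021-06-22 - 1 day = 2021-06-21
→ 2021-06-21 21:32 CYS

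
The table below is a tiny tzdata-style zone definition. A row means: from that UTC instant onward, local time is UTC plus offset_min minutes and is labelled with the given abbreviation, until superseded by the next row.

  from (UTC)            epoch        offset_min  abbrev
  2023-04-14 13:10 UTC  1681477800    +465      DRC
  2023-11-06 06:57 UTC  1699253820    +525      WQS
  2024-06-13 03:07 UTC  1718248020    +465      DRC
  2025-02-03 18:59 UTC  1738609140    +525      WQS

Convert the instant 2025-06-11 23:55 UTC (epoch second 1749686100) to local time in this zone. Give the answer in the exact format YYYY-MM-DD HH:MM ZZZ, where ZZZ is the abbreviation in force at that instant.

2025-06-12 08:40 WQS

Query: 2025-06-11 23:55 UTC
Rule 4/4 (WQS, +08:45): 2025-02-03 18:59 UTC ≤ query < +∞
23·60 + 55 + 525 = 1960 min
1960 = 1·1440 + 520; 520 = 8·60 + 40 → 08:40, 2025-06-11 + 1 day = 2025-06-12
→ 2025-06-12 08:40 WQS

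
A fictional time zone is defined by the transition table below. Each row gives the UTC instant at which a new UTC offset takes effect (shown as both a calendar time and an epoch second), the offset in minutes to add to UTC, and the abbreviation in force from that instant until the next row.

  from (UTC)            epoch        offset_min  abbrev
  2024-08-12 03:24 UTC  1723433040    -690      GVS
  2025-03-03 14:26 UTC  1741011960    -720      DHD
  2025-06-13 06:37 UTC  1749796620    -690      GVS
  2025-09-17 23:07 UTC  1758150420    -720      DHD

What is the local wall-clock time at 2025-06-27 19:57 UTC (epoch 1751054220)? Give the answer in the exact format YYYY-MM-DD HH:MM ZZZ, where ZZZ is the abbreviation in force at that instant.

2025-06-27 08:27 GVS

Query: 2025-06-27 19:57 UTC
Rule 3/4 (GVS, -11:30): 2025-06-13 06:37 UTC ≤ query < 2025-09-17 23:07 UTC
19·60 + 57 - 690 = 507 min
507 = 0·1440 + 507; 507 = 8·60 + 27 → 08:27, same day
→ 2025-06-27 08:27 GVS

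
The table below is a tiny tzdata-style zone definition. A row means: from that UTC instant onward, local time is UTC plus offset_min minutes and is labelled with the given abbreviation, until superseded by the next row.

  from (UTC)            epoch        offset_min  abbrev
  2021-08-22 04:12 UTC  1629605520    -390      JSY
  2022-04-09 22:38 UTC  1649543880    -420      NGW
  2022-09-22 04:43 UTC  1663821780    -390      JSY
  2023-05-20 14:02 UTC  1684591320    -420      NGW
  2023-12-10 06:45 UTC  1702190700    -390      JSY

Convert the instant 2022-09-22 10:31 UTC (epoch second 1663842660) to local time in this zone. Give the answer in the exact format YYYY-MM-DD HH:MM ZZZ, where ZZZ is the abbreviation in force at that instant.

Query: 2022-09-22 10:31 UTC
Rule 3/5 (JSY, -06:30): 2022-09-22 04:43 UTC ≤ query < 2023-05-20 14:02 UTC
10·60 + 31 - 390 = 241 min
241 = 0·1440 + 241; 241 = 4·60 + 1 → 04:01, same day
→ 2022-09-22 04:01 JSY

2022-09-22 04:01 JSY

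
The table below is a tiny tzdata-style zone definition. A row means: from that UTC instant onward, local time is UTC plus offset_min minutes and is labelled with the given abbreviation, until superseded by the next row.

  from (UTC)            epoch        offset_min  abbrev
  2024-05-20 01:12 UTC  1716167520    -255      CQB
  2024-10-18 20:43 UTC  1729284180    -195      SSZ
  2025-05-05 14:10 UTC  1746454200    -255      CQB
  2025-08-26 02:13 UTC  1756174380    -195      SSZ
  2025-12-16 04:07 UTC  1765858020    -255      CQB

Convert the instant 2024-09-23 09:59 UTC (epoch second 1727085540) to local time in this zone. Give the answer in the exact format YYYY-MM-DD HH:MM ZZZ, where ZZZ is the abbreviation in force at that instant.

2024-09-23 05:44 CQB

Query: 2024-09-23 09:59 UTC
Rule 1/5 (CQB, -04:15): 2024-05-20 01:12 UTC ≤ query < 2024-10-18 20:43 UTC
9·60 + 59 - 255 = 344 min
344 = 0·1440 + 344; 344 = 5·60 + 44 → 05:44, same day
→ 2024-09-23 05:44 CQB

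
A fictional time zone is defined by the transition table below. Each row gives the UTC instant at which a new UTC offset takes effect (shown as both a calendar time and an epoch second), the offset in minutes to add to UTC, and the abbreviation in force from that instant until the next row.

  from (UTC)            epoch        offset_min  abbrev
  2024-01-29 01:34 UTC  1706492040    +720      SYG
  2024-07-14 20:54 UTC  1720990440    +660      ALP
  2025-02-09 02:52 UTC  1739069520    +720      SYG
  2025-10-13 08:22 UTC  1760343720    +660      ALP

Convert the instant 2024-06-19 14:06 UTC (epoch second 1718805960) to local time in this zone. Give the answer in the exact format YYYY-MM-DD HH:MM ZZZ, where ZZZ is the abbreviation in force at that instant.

2024-06-20 02:06 SYG

Query: 2024-06-19 14:06 UTC
Rule 1/4 (SYG, +12:00): 2024-01-29 01:34 UTC ≤ query < 2024-07-14 20:54 UTC
14·60 + 6 + 720 = 1566 min
1566 = 1·1440 + 126; 126 = 2·60 + 6 → 02:06, 2024-06-19 + 1 day = 2024-06-20
→ 2024-06-20 02:06 SYG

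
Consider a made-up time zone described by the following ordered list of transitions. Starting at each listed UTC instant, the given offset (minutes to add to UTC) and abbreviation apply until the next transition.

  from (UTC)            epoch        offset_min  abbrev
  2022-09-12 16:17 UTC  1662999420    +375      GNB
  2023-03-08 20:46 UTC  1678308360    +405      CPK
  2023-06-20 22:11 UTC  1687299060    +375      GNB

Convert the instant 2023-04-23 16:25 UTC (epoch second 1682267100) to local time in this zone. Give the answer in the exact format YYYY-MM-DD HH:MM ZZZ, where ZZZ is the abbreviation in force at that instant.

Query: 2023-04-23 16:25 UTC
Rule 2/3 (CPK, +06:45): 2023-03-08 20:46 UTC ≤ query < 2023-06-20 22:11 UTC
16·60 + 25 + 405 = 1390 min
1390 = 0·1440 + 1390; 1390 = 23·60 + 10 → 23:10, same day
→ 2023-04-23 23:10 CPK

2023-04-23 23:10 CPK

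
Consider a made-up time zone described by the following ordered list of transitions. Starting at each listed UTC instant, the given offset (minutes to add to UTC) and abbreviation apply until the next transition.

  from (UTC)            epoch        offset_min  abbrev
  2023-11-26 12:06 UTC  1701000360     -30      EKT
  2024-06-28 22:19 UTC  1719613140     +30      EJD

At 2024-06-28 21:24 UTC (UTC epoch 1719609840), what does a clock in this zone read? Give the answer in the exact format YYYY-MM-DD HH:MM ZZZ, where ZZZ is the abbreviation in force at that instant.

2024-06-28 20:54 EKT

Query: 2024-06-28 21:24 UTC
Rule 1/2 (EKT, -00:30): 2023-11-26 12:06 UTC ≤ query < 2024-06-28 22:19 UTC
21·60 + 24 - 30 = 1254 min
1254 = 0·1440 + 1254; 1254 = 20·60 + 54 → 20:54, same day
→ 2024-06-28 20:54 EKT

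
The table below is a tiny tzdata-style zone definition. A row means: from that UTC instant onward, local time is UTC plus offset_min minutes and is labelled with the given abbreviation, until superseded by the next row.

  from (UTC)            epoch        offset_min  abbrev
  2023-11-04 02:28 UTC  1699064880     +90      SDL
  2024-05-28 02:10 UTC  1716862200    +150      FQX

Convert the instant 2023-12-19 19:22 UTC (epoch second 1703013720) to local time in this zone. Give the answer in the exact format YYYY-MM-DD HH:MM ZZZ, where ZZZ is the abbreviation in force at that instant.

2023-12-19 20:52 SDL

Query: 2023-12-19 19:22 UTC
Rule 1/2 (SDL, +01:30): 2023-11-04 02:28 UTC ≤ query < 2024-05-28 02:10 UTC
19·60 + 22 + 90 = 1252 min
1252 = 0·1440 + 1252; 1252 = 20·60 + 52 → 20:52, same day
→ 2023-12-19 20:52 SDL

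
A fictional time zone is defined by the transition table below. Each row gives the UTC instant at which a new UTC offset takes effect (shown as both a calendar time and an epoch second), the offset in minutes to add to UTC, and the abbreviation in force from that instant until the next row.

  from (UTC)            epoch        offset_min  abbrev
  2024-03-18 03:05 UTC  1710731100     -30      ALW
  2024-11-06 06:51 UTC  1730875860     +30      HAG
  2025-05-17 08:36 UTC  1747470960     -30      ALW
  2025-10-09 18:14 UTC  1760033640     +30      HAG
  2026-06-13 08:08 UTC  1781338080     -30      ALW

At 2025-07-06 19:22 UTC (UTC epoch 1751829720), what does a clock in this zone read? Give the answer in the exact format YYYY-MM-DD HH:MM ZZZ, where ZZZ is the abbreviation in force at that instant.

2025-07-06 18:52 ALW

Query: 2025-07-06 19:22 UTC
Rule 3/5 (ALW, -00:30): 2025-05-17 08:36 UTC ≤ query < 2025-10-09 18:14 UTC
19·60 + 22 - 30 = 1132 min
1132 = 0·1440 + 1132; 1132 = 18·60 + 52 → 18:52, same day
→ 2025-07-06 18:52 ALW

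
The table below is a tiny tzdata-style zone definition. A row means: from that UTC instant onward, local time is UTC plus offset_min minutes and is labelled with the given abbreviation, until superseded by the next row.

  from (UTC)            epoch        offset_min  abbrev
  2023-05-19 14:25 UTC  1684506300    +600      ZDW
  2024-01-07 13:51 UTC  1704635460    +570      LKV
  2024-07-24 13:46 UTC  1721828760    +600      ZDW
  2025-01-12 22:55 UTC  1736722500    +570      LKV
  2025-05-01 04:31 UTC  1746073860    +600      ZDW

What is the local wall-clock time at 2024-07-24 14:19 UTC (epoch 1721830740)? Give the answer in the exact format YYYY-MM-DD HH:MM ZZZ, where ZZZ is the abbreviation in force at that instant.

Query: 2024-07-24 14:19 UTC
Rule 3/5 (ZDW, +10:00): 2024-07-24 13:46 UTC ≤ query < 2025-01-12 22:55 UTC
14·60 + 19 + 600 = 1459 min
1459 = 1·1440 + 19; 19 = 0·60 + 19 → 00:19, 2024-07-24 + 1 day = 2024-07-25
→ 2024-07-25 00:19 ZDW

2024-07-25 00:19 ZDW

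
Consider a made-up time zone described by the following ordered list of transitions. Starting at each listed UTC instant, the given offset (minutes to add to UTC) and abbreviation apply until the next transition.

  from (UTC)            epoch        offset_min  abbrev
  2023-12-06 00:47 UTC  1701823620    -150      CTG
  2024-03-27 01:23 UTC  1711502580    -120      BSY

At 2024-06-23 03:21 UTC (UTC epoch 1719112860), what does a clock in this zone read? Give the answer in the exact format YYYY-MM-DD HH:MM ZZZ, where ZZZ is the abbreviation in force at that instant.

2024-06-23 01:21 BSY

Query: 2024-06-23 03:21 UTC
Rule 2/2 (BSY, -02:00): 2024-03-27 01:23 UTC ≤ query < +∞
3·60 + 21 - 120 = 81 min
81 = 0·1440 + 81; 81 = 1·60 + 21 → 01:21, same day
→ 2024-06-23 01:21 BSY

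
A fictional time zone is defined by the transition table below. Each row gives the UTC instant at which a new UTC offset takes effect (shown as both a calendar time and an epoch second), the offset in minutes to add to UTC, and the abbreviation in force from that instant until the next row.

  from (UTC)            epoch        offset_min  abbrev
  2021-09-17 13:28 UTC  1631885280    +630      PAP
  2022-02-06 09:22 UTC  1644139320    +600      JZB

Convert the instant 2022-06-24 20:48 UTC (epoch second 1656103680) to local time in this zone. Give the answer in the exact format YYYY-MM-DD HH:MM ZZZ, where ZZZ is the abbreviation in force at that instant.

2022-06-25 06:48 JZB

Query: 2022-06-24 20:48 UTC
Rule 2/2 (JZB, +10:00): 2022-02-06 09:22 UTC ≤ query < +∞
20·60 + 48 + 600 = 1848 min
1848 = 1·1440 + 408; 408 = 6·60 + 48 → 06:48, 2022-06-24 + 1 day = 2022-06-25
→ 2022-06-25 06:48 JZB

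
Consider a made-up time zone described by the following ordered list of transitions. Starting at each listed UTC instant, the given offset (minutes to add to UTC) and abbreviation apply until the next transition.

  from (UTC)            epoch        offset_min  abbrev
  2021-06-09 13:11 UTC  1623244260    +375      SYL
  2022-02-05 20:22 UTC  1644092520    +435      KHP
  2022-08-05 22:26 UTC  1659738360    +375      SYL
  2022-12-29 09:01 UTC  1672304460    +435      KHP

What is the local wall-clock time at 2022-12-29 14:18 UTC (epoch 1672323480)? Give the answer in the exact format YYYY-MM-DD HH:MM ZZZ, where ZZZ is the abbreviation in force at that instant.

Query: 2022-12-29 14:18 UTC
Rule 4/4 (KHP, +07:15): 2022-12-29 09:01 UTC ≤ query < +∞
14·60 + 18 + 435 = 1293 min
1293 = 0·1440 + 1293; 1293 = 21·60 + 33 → 21:33, same day
→ 2022-12-29 21:33 KHP

2022-12-29 21:33 KHP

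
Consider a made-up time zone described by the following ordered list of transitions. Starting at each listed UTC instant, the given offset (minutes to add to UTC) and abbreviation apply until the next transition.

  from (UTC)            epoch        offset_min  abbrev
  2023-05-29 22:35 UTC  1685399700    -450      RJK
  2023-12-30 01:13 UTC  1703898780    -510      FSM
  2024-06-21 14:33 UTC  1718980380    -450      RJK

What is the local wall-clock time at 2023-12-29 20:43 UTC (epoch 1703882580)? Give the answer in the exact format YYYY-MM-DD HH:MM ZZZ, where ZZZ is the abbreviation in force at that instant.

Query: 2023-12-29 20:43 UTC
Rule 1/3 (RJK, -07:30): 2023-05-29 22:35 UTC ≤ query < 2023-12-30 01:13 UTC
20·60 + 43 - 450 = 793 min
793 = 0·1440 + 793; 793 = 13·60 + 13 → 13:13, same day
→ 2023-12-29 13:13 RJK

2023-12-29 13:13 RJK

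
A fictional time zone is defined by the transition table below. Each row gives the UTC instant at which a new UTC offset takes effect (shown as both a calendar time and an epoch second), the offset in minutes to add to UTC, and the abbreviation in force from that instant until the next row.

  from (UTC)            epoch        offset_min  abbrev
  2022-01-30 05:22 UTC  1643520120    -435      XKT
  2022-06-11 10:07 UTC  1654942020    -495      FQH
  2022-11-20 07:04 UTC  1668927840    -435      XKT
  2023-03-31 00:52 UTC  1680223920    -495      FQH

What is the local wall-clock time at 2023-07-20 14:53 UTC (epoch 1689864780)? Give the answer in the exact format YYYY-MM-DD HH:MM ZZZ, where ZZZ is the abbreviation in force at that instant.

Query: 2023-07-20 14:53 UTC
Rule 4/4 (FQH, -08:15): 2023-03-31 00:52 UTC ≤ query < +∞
14·60 + 53 - 495 = 398 min
398 = 0·1440 + 398; 398 = 6·60 + 38 → 06:38, same day
→ 2023-07-20 06:38 FQH

2023-07-20 06:38 FQH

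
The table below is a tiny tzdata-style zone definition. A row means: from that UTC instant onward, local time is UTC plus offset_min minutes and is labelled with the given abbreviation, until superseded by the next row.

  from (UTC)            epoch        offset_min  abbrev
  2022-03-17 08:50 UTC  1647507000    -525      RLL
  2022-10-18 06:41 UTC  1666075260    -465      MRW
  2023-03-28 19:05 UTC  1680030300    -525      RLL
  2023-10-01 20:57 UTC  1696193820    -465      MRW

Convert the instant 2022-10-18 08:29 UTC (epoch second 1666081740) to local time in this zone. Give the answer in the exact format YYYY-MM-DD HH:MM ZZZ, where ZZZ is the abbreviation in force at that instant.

Query: 2022-10-18 08:29 UTC
Rule 2/4 (MRW, -07:45): 2022-10-18 06:41 UTC ≤ query < 2023-03-28 19:05 UTC
8·60 + 29 - 465 = 44 min
44 = 0·1440 + 44; 44 = 0·60 + 44 → 00:44, same day
→ 2022-10-18 00:44 MRW

2022-10-18 00:44 MRW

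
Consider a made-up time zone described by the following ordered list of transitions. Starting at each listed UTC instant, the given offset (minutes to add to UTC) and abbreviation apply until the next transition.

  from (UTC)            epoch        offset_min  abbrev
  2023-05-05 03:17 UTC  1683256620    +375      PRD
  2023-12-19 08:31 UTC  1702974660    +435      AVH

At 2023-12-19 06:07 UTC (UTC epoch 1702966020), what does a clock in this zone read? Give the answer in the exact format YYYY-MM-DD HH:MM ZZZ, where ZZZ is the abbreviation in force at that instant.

Query: 2023-12-19 06:07 UTC
Rule 1/2 (PRD, +06:15): 2023-05-05 03:17 UTC ≤ query < 2023-12-19 08:31 UTC
6·60 + 7 + 375 = 742 min
742 = 0·1440 + 742; 742 = 12·60 + 22 → 12:22, same day
→ 2023-12-19 12:22 PRD

2023-12-19 12:22 PRD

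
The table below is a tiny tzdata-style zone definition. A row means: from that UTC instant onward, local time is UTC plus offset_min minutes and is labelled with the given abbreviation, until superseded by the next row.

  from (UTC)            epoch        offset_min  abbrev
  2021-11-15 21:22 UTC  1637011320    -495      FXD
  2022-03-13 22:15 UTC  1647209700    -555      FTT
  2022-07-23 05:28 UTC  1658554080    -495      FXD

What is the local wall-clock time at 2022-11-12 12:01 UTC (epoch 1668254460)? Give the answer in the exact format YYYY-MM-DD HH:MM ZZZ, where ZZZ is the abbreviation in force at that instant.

Query: 2022-11-12 12:01 UTC
Rule 3/3 (FXD, -08:15): 2022-07-23 05:28 UTC ≤ query < +∞
12·60 + 1 - 495 = 226 min
226 = 0·1440 + 226; 226 = 3·60 + 46 → 03:46, same day
→ 2022-11-12 03:46 FXD

2022-11-12 03:46 FXD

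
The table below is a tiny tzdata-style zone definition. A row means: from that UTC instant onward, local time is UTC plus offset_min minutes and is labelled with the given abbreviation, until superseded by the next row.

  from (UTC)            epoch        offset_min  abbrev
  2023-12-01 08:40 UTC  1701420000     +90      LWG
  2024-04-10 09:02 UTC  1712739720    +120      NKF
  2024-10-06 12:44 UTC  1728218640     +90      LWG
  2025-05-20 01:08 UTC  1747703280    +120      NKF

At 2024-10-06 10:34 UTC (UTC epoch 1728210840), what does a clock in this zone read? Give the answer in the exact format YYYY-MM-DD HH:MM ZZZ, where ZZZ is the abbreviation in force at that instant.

Query: 2024-10-06 10:34 UTC
Rule 2/4 (NKF, +02:00): 2024-04-10 09:02 UTC ≤ query < 2024-10-06 12:44 UTC
10·60 + 34 + 120 = 754 min
754 = 0·1440 + 754; 754 = 12·60 + 34 → 12:34, same day
→ 2024-10-06 12:34 NKF

2024-10-06 12:34 NKF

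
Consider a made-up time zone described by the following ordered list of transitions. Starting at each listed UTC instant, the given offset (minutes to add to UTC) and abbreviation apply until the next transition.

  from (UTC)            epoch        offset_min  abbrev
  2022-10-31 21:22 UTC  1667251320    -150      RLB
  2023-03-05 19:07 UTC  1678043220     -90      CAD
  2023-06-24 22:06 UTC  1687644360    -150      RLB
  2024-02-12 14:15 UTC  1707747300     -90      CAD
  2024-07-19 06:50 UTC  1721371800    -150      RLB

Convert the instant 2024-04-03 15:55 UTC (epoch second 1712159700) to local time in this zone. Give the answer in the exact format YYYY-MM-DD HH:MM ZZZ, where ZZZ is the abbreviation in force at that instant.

2024-04-03 14:25 CAD

Query: 2024-04-03 15:55 UTC
Rule 4/5 (CAD, -01:30): 2024-02-12 14:15 UTC ≤ query < 2024-07-19 06:50 UTC
15·60 + 55 - 90 = 865 min
865 = 0·1440 + 865; 865 = 14·60 + 25 → 14:25, same day
→ 2024-04-03 14:25 CAD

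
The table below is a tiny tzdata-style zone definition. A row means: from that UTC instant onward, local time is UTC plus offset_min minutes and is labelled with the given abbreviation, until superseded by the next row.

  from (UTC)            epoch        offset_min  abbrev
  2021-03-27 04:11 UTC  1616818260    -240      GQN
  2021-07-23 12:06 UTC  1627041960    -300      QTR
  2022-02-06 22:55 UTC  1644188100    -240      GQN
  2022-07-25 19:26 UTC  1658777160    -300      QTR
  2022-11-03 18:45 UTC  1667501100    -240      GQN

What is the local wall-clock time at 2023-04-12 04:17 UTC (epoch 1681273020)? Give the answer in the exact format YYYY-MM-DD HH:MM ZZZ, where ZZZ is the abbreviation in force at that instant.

2023-04-12 00:17 GQN

Query: 2023-04-12 04:17 UTC
Rule 5/5 (GQN, -04:00): 2022-11-03 18:45 UTC ≤ query < +∞
4·60 + 17 - 240 = 17 min
17 = 0·1440 + 17; 17 = 0·60 + 17 → 00:17, same day
→ 2023-04-12 00:17 GQN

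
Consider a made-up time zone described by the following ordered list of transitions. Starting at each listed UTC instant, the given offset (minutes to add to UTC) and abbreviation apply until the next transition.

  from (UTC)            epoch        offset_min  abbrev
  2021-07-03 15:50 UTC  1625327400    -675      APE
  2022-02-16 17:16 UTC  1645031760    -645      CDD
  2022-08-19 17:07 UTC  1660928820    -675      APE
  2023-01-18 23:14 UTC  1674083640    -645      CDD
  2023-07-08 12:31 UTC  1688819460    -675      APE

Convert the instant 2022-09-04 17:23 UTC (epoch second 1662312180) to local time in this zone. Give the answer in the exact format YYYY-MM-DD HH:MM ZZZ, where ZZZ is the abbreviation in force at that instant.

Query: 2022-09-04 17:23 UTC
Rule 3/5 (APE, -11:15): 2022-08-19 17:07 UTC ≤ query < 2023-01-18 23:14 UTC
17·60 + 23 - 675 = 368 min
368 = 0·1440 + 368; 368 = 6·60 + 8 → 06:08, same day
→ 2022-09-04 06:08 APE

2022-09-04 06:08 APE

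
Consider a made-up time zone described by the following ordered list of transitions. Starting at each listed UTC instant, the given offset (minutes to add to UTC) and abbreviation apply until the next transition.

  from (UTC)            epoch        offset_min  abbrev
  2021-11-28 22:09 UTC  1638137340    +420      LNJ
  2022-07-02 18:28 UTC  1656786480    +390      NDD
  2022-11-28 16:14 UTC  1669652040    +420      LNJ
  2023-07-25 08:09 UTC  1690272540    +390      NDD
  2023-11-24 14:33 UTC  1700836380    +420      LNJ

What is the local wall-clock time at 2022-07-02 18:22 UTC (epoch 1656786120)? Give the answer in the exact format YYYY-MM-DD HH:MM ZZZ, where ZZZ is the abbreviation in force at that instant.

Query: 2022-07-02 18:22 UTC
Rule 1/5 (LNJ, +07:00): 2021-11-28 22:09 UTC ≤ query < 2022-07-02 18:28 UTC
18·60 + 22 + 420 = 1522 min
1522 = 1·1440 + 82; 82 = 1·60 + 22 → 01:22, 2022-07-02 + 1 day = 2022-07-03
→ 2022-07-03 01:22 LNJ

2022-07-03 01:22 LNJ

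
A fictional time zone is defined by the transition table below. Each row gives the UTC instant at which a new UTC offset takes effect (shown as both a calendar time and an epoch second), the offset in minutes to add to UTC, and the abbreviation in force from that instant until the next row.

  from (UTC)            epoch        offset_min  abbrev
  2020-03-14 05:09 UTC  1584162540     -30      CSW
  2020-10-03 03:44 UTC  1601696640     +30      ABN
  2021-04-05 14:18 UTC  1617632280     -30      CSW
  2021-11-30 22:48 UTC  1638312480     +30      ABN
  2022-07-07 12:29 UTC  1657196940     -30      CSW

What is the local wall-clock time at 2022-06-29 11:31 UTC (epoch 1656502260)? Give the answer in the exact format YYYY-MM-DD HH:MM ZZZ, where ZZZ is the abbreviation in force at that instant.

2022-06-29 12:01 ABN

Query: 2022-06-29 11:31 UTC
Rule 4/5 (ABN, +00:30): 2021-11-30 22:48 UTC ≤ query < 2022-07-07 12:29 UTC
11·60 + 31 + 30 = 721 min
721 = 0·1440 + 721; 721 = 12·60 + 1 → 12:01, same day
→ 2022-06-29 12:01 ABN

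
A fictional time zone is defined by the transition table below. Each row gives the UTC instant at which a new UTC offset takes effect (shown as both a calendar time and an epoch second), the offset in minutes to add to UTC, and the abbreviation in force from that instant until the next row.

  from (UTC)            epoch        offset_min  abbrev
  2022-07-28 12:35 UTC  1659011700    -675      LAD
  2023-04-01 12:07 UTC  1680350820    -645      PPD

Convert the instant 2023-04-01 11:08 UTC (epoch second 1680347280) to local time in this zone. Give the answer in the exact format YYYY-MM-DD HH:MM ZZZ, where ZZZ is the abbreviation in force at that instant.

Query: 2023-04-01 11:08 UTC
Rule 1/2 (LAD, -11:15): 2022-07-28 12:35 UTC ≤ query < 2023-04-01 12:07 UTC
11·60 + 8 - 675 = -7 min
-7 = -1·1440 + 1433; 1433 = 23·60 + 53 → 23:53, 2023-04-01 - 1 day = 2023-03-31
→ 2023-03-31 23:53 LAD

2023-03-31 23:53 LAD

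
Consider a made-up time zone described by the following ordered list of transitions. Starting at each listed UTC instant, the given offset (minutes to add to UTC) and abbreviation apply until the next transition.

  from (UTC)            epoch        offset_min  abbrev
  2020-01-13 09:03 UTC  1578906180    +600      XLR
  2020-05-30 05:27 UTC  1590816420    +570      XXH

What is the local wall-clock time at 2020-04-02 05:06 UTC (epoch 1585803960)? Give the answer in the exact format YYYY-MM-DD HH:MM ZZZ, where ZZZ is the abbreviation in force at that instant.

Query: 2020-04-02 05:06 UTC
Rule 1/2 (XLR, +10:00): 2020-01-13 09:03 UTC ≤ query < 2020-05-30 05:27 UTC
5·60 + 6 + 600 = 906 min
906 = 0·1440 + 906; 906 = 15·60 + 6 → 15:06, same day
→ 2020-04-02 15:06 XLR

2020-04-02 15:06 XLR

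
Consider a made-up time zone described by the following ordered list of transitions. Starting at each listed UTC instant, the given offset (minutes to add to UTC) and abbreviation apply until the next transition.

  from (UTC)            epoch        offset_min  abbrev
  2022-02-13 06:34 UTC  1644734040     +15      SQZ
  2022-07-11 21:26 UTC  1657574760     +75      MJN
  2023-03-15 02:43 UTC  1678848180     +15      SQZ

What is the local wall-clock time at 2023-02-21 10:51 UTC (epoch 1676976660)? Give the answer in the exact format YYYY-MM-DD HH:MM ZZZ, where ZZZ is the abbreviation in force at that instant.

2023-02-21 12:06 MJN

Query: 2023-02-21 10:51 UTC
Rule 2/3 (MJN, +01:15): 2022-07-11 21:26 UTC ≤ query < 2023-03-15 02:43 UTC
10·60 + 51 + 75 = 726 min
726 = 0·1440 + 726; 726 = 12·60 + 6 → 12:06, same day
→ 2023-02-21 12:06 MJN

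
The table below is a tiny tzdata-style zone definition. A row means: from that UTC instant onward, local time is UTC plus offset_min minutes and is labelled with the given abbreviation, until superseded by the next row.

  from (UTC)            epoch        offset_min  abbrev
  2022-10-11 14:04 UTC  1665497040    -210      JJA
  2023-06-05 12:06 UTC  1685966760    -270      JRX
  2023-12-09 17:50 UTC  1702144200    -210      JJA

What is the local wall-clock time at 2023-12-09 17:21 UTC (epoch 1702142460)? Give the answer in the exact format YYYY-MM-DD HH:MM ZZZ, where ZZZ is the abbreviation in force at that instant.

2023-12-09 12:51 JRX

Query: 2023-12-09 17:21 UTC
Rule 2/3 (JRX, -04:30): 2023-06-05 12:06 UTC ≤ query < 2023-12-09 17:50 UTC
17·60 + 21 - 270 = 771 min
771 = 0·1440 + 771; 771 = 12·60 + 51 → 12:51, same day
→ 2023-12-09 12:51 JRX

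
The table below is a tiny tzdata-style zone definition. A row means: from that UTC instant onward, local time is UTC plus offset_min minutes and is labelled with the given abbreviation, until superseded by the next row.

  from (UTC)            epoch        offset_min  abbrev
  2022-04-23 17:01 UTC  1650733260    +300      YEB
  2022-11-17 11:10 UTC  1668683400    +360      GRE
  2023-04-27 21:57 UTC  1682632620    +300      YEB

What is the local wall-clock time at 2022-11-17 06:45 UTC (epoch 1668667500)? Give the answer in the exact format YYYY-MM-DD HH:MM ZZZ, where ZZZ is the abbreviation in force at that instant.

2022-11-17 11:45 YEB

Query: 2022-11-17 06:45 UTC
Rule 1/3 (YEB, +05:00): 2022-04-23 17:01 UTC ≤ query < 2022-11-17 11:10 UTC
6·60 + 45 + 300 = 705 min
705 = 0·1440 + 705; 705 = 11·60 + 45 → 11:45, same day
→ 2022-11-17 11:45 YEB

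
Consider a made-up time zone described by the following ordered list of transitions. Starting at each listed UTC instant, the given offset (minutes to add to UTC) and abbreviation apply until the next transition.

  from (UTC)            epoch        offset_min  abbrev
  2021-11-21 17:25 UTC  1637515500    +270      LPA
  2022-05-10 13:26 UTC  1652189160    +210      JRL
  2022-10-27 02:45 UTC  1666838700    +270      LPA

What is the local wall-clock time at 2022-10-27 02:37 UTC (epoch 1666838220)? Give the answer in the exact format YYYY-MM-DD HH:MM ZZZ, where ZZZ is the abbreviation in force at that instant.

Query: 2022-10-27 02:37 UTC
Rule 2/3 (JRL, +03:30): 2022-05-10 13:26 UTC ≤ query < 2022-10-27 02:45 UTC
2·60 + 37 + 210 = 367 min
367 = 0·1440 + 367; 367 = 6·60 + 7 → 06:07, same day
→ 2022-10-27 06:07 JRL

2022-10-27 06:07 JRL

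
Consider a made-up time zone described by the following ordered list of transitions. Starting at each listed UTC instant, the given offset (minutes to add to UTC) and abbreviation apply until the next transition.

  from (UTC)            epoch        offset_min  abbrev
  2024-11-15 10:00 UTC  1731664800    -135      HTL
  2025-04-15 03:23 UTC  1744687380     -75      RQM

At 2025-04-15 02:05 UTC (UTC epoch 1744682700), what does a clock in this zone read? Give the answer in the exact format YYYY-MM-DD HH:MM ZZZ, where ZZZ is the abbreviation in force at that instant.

Query: 2025-04-15 02:05 UTC
Rule 1/2 (HTL, -02:15): 2024-11-15 10:00 UTC ≤ query < 2025-04-15 03:23 UTC
2·60 + 5 - 135 = -10 min
-10 = -1·1440 + 1430; 1430 = 23·60 + 50 → 23:50, 2025-04-15 - 1 day = 2025-04-14
→ 2025-04-14 23:50 HTL

2025-04-14 23:50 HTL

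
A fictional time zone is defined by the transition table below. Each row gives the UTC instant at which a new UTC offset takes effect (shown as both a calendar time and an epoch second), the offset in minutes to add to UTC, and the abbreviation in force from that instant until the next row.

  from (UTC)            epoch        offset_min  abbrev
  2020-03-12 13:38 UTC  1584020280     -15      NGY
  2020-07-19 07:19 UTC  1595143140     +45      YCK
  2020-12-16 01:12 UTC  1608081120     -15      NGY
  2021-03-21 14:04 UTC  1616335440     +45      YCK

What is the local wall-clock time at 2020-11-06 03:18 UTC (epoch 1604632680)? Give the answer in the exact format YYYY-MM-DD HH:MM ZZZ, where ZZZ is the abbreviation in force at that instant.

Query: 2020-11-06 03:18 UTC
Rule 2/4 (YCK, +00:45): 2020-07-19 07:19 UTC ≤ query < 2020-12-16 01:12 UTC
3·60 + 18 + 45 = 243 min
243 = 0·1440 + 243; 243 = 4·60 + 3 → 04:03, same day
→ 2020-11-06 04:03 YCK

2020-11-06 04:03 YCK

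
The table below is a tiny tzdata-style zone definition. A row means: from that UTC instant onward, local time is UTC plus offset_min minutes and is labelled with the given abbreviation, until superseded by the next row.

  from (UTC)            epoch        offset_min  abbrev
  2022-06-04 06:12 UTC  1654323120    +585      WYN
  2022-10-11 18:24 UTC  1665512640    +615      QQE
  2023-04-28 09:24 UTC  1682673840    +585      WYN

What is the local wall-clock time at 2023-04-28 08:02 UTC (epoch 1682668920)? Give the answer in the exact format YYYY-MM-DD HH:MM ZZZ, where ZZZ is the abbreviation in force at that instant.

2023-04-28 18:17 QQE

Query: 2023-04-28 08:02 UTC
Rule 2/3 (QQE, +10:15): 2022-10-11 18:24 UTC ≤ query < 2023-04-28 09:24 UTC
8·60 + 2 + 615 = 1097 min
1097 = 0·1440 + 1097; 1097 = 18·60 + 17 → 18:17, same day
→ 2023-04-28 18:17 QQE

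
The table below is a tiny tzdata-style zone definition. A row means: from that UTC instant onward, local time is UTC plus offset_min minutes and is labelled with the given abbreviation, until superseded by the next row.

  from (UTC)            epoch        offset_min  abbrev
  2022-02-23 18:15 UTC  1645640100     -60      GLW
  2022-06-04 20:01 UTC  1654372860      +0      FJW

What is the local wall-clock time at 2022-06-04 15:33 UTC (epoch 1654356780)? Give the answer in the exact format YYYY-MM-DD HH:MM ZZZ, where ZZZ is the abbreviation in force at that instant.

2022-06-04 14:33 GLW

Query: 2022-06-04 15:33 UTC
Rule 1/2 (GLW, -01:00): 2022-02-23 18:15 UTC ≤ query < 2022-06-04 20:01 UTC
15·60 + 33 - 60 = 873 min
873 = 0·1440 + 873; 873 = 14·60 + 33 → 14:33, same day
→ 2022-06-04 14:33 GLW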